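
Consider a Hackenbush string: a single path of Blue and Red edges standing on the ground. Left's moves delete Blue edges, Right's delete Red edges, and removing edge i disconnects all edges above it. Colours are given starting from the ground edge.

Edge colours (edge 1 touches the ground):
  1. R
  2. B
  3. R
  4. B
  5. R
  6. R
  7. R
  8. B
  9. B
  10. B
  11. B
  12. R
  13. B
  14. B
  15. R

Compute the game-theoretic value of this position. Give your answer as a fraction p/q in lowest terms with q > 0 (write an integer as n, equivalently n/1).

Build G(s[:k]) for k = 1..15, string s = R B R B R R R B B B B R B B R.
1 of 15 · R · max L −∞ · min R 0 => -1
2 of 15 · RB · max L -1 · min R 0 => -1/2
3 of 15 · RBR · max L -1 · min R -1/2 => -3/4
4 of 15 · RBRB · max L -3/4 · min R -1/2 => -5/8
5 of 15 · RBRBR · max L -3/4 · min R -5/8 => -11/16
6 of 15 · RBRBRR · max L -3/4 · min R -11/16 => -23/32
7 of 15 · RBRBRRR · max L -3/4 · min R -23/32 => -47/64
8 of 15 · RBRBRRRB · max L -47/64 · min R -23/32 => -93/128
9 of 15 · RBRBRRRBB · max L -93/128 · min R -23/32 => -185/256
10 of 15 · RBRBRRRBBB · max L -185/256 · min R -23/32 => -369/512
11 of 15 · RBRBRRRBBBB · max L -369/512 · min R -23/32 => -737/1024
12 of 15 · RBRBRRRBBBBR · max L -369/512 · min R -737/1024 => -1475/2048
13 of 15 · RBRBRRRBBBBRB · max L -1475/2048 · min R -737/1024 => -2949/4096
14 of 15 · RBRBRRRBBBBRBB · max L -2949/4096 · min R -737/1024 => -5897/8192
15 of 15 · RBRBRRRBBBBRBBR · max L -2949/4096 · min R -5897/8192 => -11795/16384

-11795/16384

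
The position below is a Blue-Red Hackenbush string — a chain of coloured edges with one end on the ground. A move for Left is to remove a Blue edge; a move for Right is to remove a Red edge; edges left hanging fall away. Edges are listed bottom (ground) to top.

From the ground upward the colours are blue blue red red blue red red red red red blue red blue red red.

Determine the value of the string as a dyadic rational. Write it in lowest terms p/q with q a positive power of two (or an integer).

val(b) = { 0 | none } — 1
val(bb) = { 0,1 | none } — 2
val(bbr) = { 0,1 | 2 } — 3/2
val(bbrr) = { 0,1 | 3/2,2 } — 5/4
val(bbrrb) = { 0,1,5/4 | 3/2,2 } — 11/8
val(bbrrbr) = { 0,1,5/4 | 11/8,3/2,2 } — 21/16
val(bbrrbrr) = { 0,1,5/4 | 21/16,11/8,3/2,2 } — 41/32
val(bbrrbrrr) = { 0,1,5/4 | 41/32,21/16,11/8,3/2,2 } — 81/64
val(bbrrbrrrr) = { 0,1,5/4 | 81/64,41/32,21/16,11/8,3/2,2 } — 161/128
val(bbrrbrrrrr) = { 0,1,5/4 | 161/128,81/64,41/32,21/16,11/8,3/2,2 } — 321/256
val(bbrrbrrrrrb) = { 0,1,5/4,321/256 | 161/128,81/64,41/32,21/16,11/8,3/2,2 } — 643/512
val(bbrrbrrrrrbr) = { 0,1,5/4,321/256 | 643/512,161/128,81/64,41/32,21/16,11/8,3/2,2 } — 1285/1024
val(bbrrbrrrrrbrb) = { 0,1,5/4,321/256,1285/1024 | 643/512,161/128,81/64,41/32,21/16,11/8,3/2,2 } — 2571/2048
val(bbrrbrrrrrbrbr) = { 0,1,5/4,321/256,1285/1024 | 2571/2048,643/512,161/128,81/64,41/32,21/16,11/8,3/2,2 } — 5141/4096
val(bbrrbrrrrrbrbrr) = { 0,1,5/4,321/256,1285/1024 | 5141/4096,2571/2048,643/512,161/128,81/64,41/32,21/16,11/8,3/2,2 } — 10281/8192

10281/8192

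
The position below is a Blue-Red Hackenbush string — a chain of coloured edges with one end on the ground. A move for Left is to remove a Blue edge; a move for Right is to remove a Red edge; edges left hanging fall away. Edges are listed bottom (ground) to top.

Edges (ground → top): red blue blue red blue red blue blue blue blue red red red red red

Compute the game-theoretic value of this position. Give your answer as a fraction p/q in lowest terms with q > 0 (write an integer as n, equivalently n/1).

-5183/16384

Recurse on prefixes of the 15-edge string red blue blue red blue red blue blue blue blue red red red red red:
val(r) = {  | 0 } — -1
val(rb) = { -1 | 0 } — -1/2
val(rbb) = { -1,-1/2 | 0 } — -1/4
val(rbbr) = { -1,-1/2 | -1/4,0 } — -3/8
val(rbbrb) = { -1,-1/2,-3/8 | -1/4,0 } — -5/16
val(rbbrbr) = { -1,-1/2,-3/8 | -5/16,-1/4,0 } — -11/32
val(rbbrbrb) = { -1,-1/2,-3/8,-11/32 | -5/16,-1/4,0 } — -21/64
val(rbbrbrbb) = { -1,-1/2,-3/8,-11/32,-21/64 | -5/16,-1/4,0 } — -41/128
val(rbbrbrbbb) = { -1,-1/2,-3/8,-11/32,-21/64,-41/128 | -5/16,-1/4,0 } — -81/256
val(rbbrbrbbbb) = { -1,-1/2,-3/8,-11/32,-21/64,-41/128,-81/256 | -5/16,-1/4,0 } — -161/512
val(rbbrbrbbbbr) = { -1,-1/2,-3/8,-11/32,-21/64,-41/128,-81/256 | -161/512,-5/16,-1/4,0 } — -323/1024
val(rbbrbrbbbbrr) = { -1,-1/2,-3/8,-11/32,-21/64,-41/128,-81/256 | -323/1024,-161/512,-5/16,-1/4,0 } — -647/2048
val(rbbrbrbbbbrrr) = { -1,-1/2,-3/8,-11/32,-21/64,-41/128,-81/256 | -647/2048,-323/1024,-161/512,-5/16,-1/4,0 } — -1295/4096
val(rbbrbrbbbbrrrr) = { -1,-1/2,-3/8,-11/32,-21/64,-41/128,-81/256 | -1295/4096,-647/2048,-323/1024,-161/512,-5/16,-1/4,0 } — -2591/8192
val(rbbrbrbbbbrrrrr) = { -1,-1/2,-3/8,-11/32,-21/64,-41/128,-81/256 | -2591/8192,-1295/4096,-647/2048,-323/1024,-161/512,-5/16,-1/4,0 } — -5183/16384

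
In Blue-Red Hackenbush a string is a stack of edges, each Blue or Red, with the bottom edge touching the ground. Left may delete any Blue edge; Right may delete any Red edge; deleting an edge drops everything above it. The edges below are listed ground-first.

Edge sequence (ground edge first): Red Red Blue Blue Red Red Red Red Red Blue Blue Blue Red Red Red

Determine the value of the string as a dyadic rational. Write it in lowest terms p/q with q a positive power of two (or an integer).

-12175/8192

Recurse on prefixes of the 15-edge string Red Red Blue Blue Red Red Red Red Red Blue Blue Blue Red Red Red:
1 of 15 · R · max L −∞ · min R 0 ⇒ -1
2 of 15 · RR · max L −∞ · min R -1 ⇒ -2
3 of 15 · RRB · max L -2 · min R -1 ⇒ -3/2
4 of 15 · RRBB · max L -3/2 · min R -1 ⇒ -5/4
5 of 15 · RRBBR · max L -3/2 · min R -5/4 ⇒ -11/8
6 of 15 · RRBBRR · max L -3/2 · min R -11/8 ⇒ -23/16
7 of 15 · RRBBRRR · max L -3/2 · min R -23/16 ⇒ -47/32
8 of 15 · RRBBRRRR · max L -3/2 · min R -47/32 ⇒ -95/64
9 of 15 · RRBBRRRRR · max L -3/2 · min R -95/64 ⇒ -191/128
10 of 15 · RRBBRRRRRB · max L -191/128 · min R -95/64 ⇒ -381/256
11 of 15 · RRBBRRRRRBB · max L -381/256 · min R -95/64 ⇒ -761/512
12 of 15 · RRBBRRRRRBBB · max L -761/512 · min R -95/64 ⇒ -1521/1024
13 of 15 · RRBBRRRRRBBBR · max L -761/512 · min R -1521/1024 ⇒ -3043/2048
14 of 15 · RRBBRRRRRBBBRR · max L -761/512 · min R -3043/2048 ⇒ -6087/4096
15 of 15 · RRBBRRRRRBBBRRR · max L -761/512 · min R -6087/4096 ⇒ -12175/8192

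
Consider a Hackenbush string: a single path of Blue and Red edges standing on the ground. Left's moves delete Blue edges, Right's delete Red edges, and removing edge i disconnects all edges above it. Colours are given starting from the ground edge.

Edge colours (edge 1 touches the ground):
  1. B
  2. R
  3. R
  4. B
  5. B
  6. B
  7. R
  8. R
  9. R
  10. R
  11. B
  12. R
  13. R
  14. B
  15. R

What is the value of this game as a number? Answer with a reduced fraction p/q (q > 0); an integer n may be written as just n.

Build v(s[:k]) for k = 1..15, string s = B R R B B B R R R R B R R B R.
1 of 15 · B · max L 0 · min R +∞ ⇒ 1
2 of 15 · BR · max L 0 · min R 1 ⇒ 1/2
3 of 15 · BRR · max L 0 · min R 1/2 ⇒ 1/4
4 of 15 · BRRB · max L 1/4 · min R 1/2 ⇒ 3/8
5 of 15 · BRRBB · max L 3/8 · min R 1/2 ⇒ 7/16
6 of 15 · BRRBBB · max L 7/16 · min R 1/2 ⇒ 15/32
7 of 15 · BRRBBBR · max L 7/16 · min R 15/32 ⇒ 29/64
8 of 15 · BRRBBBRR · max L 7/16 · min R 29/64 ⇒ 57/128
9 of 15 · BRRBBBRRR · max L 7/16 · min R 57/128 ⇒ 113/256
10 of 15 · BRRBBBRRRR · max L 7/16 · min R 113/256 ⇒ 225/512
11 of 15 · BRRBBBRRRRB · max L 225/512 · min R 113/256 ⇒ 451/1024
12 of 15 · BRRBBBRRRRBR · max L 225/512 · min R 451/1024 ⇒ 901/2048
13 of 15 · BRRBBBRRRRBRR · max L 225/512 · min R 901/2048 ⇒ 1801/4096
14 of 15 · BRRBBBRRRRBRRB · max L 1801/4096 · min R 901/2048 ⇒ 3603/8192
15 of 15 · BRRBBBRRRRBRRBR · max L 1801/4096 · min R 3603/8192 ⇒ 7205/16384

7205/16384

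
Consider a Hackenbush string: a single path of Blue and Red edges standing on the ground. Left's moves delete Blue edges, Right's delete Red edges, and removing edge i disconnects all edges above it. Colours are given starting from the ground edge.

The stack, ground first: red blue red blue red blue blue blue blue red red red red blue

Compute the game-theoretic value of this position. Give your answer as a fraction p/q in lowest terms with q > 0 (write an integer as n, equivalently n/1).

edge 1 of 14 (red): { · | 0 } so -1
edge 2 of 14 (blue): { -1 | 0 } so -1/2
edge 3 of 14 (red): { -1 | -1/2, 0 } so -3/4
edge 4 of 14 (blue): { -1, -3/4 | -1/2, 0 } so -5/8
edge 5 of 14 (red): { -1, -3/4 | -5/8, -1/2, 0 } so -11/16
edge 6 of 14 (blue): { -1, -3/4, -11/16 | -5/8, -1/2, 0 } so -21/32
edge 7 of 14 (blue): { -1, -3/4, -11/16, -21/32 | -5/8, -1/2, 0 } so -41/64
edge 8 of 14 (blue): { -1, -3/4, -11/16, -21/32, -41/64 | -5/8, -1/2, 0 } so -81/128
edge 9 of 14 (blue): { -1, -3/4, -11/16, -21/32, -41/64, -81/128 | -5/8, -1/2, 0 } so -161/256
edge 10 of 14 (red): { -1, -3/4, -11/16, -21/32, -41/64, -81/128 | -161/256, -5/8, -1/2, 0 } so -323/512
edge 11 of 14 (red): { -1, -3/4, -11/16, -21/32, -41/64, -81/128 | -323/512, -161/256, -5/8, -1/2, 0 } so -647/1024
edge 12 of 14 (red): { -1, -3/4, -11/16, -21/32, -41/64, -81/128 | -647/1024, -323/512, -161/256, -5/8, -1/2, 0 } so -1295/2048
edge 13 of 14 (red): { -1, -3/4, -11/16, -21/32, -41/64, -81/128 | -1295/2048, -647/1024, -323/512, -161/256, -5/8, -1/2, 0 } so -2591/4096
edge 14 of 14 (blue): { -1, -3/4, -11/16, -21/32, -41/64, -81/128, -2591/4096 | -1295/2048, -647/1024, -323/512, -161/256, -5/8, -1/2, 0 } so -5181/8192

-5181/8192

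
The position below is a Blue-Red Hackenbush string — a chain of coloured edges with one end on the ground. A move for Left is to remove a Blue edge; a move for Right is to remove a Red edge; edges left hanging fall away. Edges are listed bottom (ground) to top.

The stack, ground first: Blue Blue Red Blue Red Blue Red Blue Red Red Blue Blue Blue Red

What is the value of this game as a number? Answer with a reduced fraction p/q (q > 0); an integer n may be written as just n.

edge 1 of 14 (Blue): { 0 | (no moves) } -> 1
edge 2 of 14 (Blue): { 0; 1 | (no moves) } -> 2
edge 3 of 14 (Red): { 0; 1 | 2 } -> 3/2
edge 4 of 14 (Blue): { 0; 1; 3/2 | 2 } -> 7/4
edge 5 of 14 (Red): { 0; 1; 3/2 | 7/4; 2 } -> 13/8
edge 6 of 14 (Blue): { 0; 1; 3/2; 13/8 | 7/4; 2 } -> 27/16
edge 7 of 14 (Red): { 0; 1; 3/2; 13/8 | 27/16; 7/4; 2 } -> 53/32
edge 8 of 14 (Blue): { 0; 1; 3/2; 13/8; 53/32 | 27/16; 7/4; 2 } -> 107/64
edge 9 of 14 (Red): { 0; 1; 3/2; 13/8; 53/32 | 107/64; 27/16; 7/4; 2 } -> 213/128
edge 10 of 14 (Red): { 0; 1; 3/2; 13/8; 53/32 | 213/128; 107/64; 27/16; 7/4; 2 } -> 425/256
edge 11 of 14 (Blue): { 0; 1; 3/2; 13/8; 53/32; 425/256 | 213/128; 107/64; 27/16; 7/4; 2 } -> 851/512
edge 12 of 14 (Blue): { 0; 1; 3/2; 13/8; 53/32; 425/256; 851/512 | 213/128; 107/64; 27/16; 7/4; 2 } -> 1703/1024
edge 13 of 14 (Blue): { 0; 1; 3/2; 13/8; 53/32; 425/256; 851/512; 1703/1024 | 213/128; 107/64; 27/16; 7/4; 2 } -> 3407/2048
edge 14 of 14 (Red): { 0; 1; 3/2; 13/8; 53/32; 425/256; 851/512; 1703/1024 | 3407/2048; 213/128; 107/64; 27/16; 7/4; 2 } -> 6813/4096

6813/4096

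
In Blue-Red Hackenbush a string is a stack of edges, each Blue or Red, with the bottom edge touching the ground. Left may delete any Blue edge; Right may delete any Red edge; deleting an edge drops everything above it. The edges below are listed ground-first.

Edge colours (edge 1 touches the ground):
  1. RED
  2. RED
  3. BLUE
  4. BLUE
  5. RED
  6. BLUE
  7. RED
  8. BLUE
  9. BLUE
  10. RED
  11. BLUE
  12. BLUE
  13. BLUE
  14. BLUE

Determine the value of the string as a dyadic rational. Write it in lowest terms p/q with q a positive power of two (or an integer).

-5409/4096

Prefix values for RED RED BLUE BLUE RED BLUE RED BLUE BLUE RED BLUE BLUE BLUE BLUE via {L|R} + simplicity:
value(R) = { (no moves) | 0 } = -1
value(RR) = { (no moves) | -1, 0 } = -2
value(RRB) = { -2 | -1, 0 } = -3/2
value(RRBB) = { -2, -3/2 | -1, 0 } = -5/4
value(RRBBR) = { -2, -3/2 | -5/4, -1, 0 } = -11/8
value(RRBBRB) = { -2, -3/2, -11/8 | -5/4, -1, 0 } = -21/16
value(RRBBRBR) = { -2, -3/2, -11/8 | -21/16, -5/4, -1, 0 } = -43/32
value(RRBBRBRB) = { -2, -3/2, -11/8, -43/32 | -21/16, -5/4, -1, 0 } = -85/64
value(RRBBRBRBB) = { -2, -3/2, -11/8, -43/32, -85/64 | -21/16, -5/4, -1, 0 } = -169/128
value(RRBBRBRBBR) = { -2, -3/2, -11/8, -43/32, -85/64 | -169/128, -21/16, -5/4, -1, 0 } = -339/256
value(RRBBRBRBBRB) = { -2, -3/2, -11/8, -43/32, -85/64, -339/256 | -169/128, -21/16, -5/4, -1, 0 } = -677/512
value(RRBBRBRBBRBB) = { -2, -3/2, -11/8, -43/32, -85/64, -339/256, -677/512 | -169/128, -21/16, -5/4, -1, 0 } = -1353/1024
value(RRBBRBRBBRBBB) = { -2, -3/2, -11/8, -43/32, -85/64, -339/256, -677/512, -1353/1024 | -169/128, -21/16, -5/4, -1, 0 } = -2705/2048
value(RRBBRBRBBRBBBB) = { -2, -3/2, -11/8, -43/32, -85/64, -339/256, -677/512, -1353/1024, -2705/2048 | -169/128, -21/16, -5/4, -1, 0 } = -5409/4096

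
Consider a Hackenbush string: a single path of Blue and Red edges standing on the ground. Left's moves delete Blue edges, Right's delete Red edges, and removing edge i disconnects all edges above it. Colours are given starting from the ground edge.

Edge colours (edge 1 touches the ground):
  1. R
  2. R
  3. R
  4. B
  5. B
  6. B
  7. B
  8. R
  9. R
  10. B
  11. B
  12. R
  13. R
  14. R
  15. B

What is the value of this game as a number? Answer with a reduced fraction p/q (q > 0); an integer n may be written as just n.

-8605/4096

Recurse on prefixes of the 15-edge string R R R B B B B R R B B R R R B:
1 of 15 · R · max L −∞ · min R 0 → -1
2 of 15 · RR · max L −∞ · min R -1 → -2
3 of 15 · RRR · max L −∞ · min R -2 → -3
4 of 15 · RRRB · max L -3 · min R -2 → -5/2
5 of 15 · RRRBB · max L -5/2 · min R -2 → -9/4
6 of 15 · RRRBBB · max L -9/4 · min R -2 → -17/8
7 of 15 · RRRBBBB · max L -17/8 · min R -2 → -33/16
8 of 15 · RRRBBBBR · max L -17/8 · min R -33/16 → -67/32
9 of 15 · RRRBBBBRR · max L -17/8 · min R -67/32 → -135/64
10 of 15 · RRRBBBBRRB · max L -135/64 · min R -67/32 → -269/128
11 of 15 · RRRBBBBRRBB · max L -269/128 · min R -67/32 → -537/256
12 of 15 · RRRBBBBRRBBR · max L -269/128 · min R -537/256 → -1075/512
13 of 15 · RRRBBBBRRBBRR · max L -269/128 · min R -1075/512 → -2151/1024
14 of 15 · RRRBBBBRRBBRRR · max L -269/128 · min R -2151/1024 → -4303/2048
15 of 15 · RRRBBBBRRBBRRRB · max L -4303/2048 · min R -2151/1024 → -8605/4096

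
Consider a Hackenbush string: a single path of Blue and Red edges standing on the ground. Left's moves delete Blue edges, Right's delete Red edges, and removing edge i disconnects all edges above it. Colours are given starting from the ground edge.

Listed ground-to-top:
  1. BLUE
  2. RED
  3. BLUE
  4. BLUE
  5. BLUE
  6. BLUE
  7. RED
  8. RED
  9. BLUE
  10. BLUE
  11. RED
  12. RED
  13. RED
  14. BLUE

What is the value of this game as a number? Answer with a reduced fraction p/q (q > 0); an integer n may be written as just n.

7779/8192

Build v(s[:k]) for k = 1..14, string s = BLUE RED BLUE BLUE BLUE BLUE RED RED BLUE BLUE RED RED RED BLUE.
step 1: add BLUE to get B; options L={ 0 } R={ none } → 1
step 2: add RED to get BR; options L={ 0 } R={ 1 } → 1/2
step 3: add BLUE to get BRB; options L={ 0, 1/2 } R={ 1 } → 3/4
step 4: add BLUE to get BRBB; options L={ 0, 1/2, 3/4 } R={ 1 } → 7/8
step 5: add BLUE to get BRBBB; options L={ 0, 1/2, 3/4, 7/8 } R={ 1 } → 15/16
step 6: add BLUE to get BRBBBB; options L={ 0, 1/2, 3/4, 7/8, 15/16 } R={ 1 } → 31/32
step 7: add RED to get BRBBBBR; options L={ 0, 1/2, 3/4, 7/8, 15/16 } R={ 31/32, 1 } → 61/64
step 8: add RED to get BRBBBBRR; options L={ 0, 1/2, 3/4, 7/8, 15/16 } R={ 61/64, 31/32, 1 } → 121/128
step 9: add BLUE to get BRBBBBRRB; options L={ 0, 1/2, 3/4, 7/8, 15/16, 121/128 } R={ 61/64, 31/32, 1 } → 243/256
step 10: add BLUE to get BRBBBBRRBB; options L={ 0, 1/2, 3/4, 7/8, 15/16, 121/128, 243/256 } R={ 61/64, 31/32, 1 } → 487/512
step 11: add RED to get BRBBBBRRBBR; options L={ 0, 1/2, 3/4, 7/8, 15/16, 121/128, 243/256 } R={ 487/512, 61/64, 31/32, 1 } → 973/1024
step 12: add RED to get BRBBBBRRBBRR; options L={ 0, 1/2, 3/4, 7/8, 15/16, 121/128, 243/256 } R={ 973/1024, 487/512, 61/64, 31/32, 1 } → 1945/2048
step 13: add RED to get BRBBBBRRBBRRR; options L={ 0, 1/2, 3/4, 7/8, 15/16, 121/128, 243/256 } R={ 1945/2048, 973/1024, 487/512, 61/64, 31/32, 1 } → 3889/4096
step 14: add BLUE to get BRBBBBRRBBRRRB; options L={ 0, 1/2, 3/4, 7/8, 15/16, 121/128, 243/256, 3889/4096 } R={ 1945/2048, 973/1024, 487/512, 61/64, 31/32, 1 } → 7779/8192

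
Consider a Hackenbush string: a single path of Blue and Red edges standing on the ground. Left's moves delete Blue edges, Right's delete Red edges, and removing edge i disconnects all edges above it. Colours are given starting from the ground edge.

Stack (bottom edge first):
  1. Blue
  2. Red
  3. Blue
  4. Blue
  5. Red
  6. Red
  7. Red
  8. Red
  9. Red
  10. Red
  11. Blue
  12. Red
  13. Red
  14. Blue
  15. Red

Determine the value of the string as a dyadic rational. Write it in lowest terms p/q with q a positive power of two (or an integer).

12325/16384

Build g(s[:k]) for k = 1..15, string s = Blue Red Blue Blue Red Red Red Red Red Red Blue Red Red Blue Red.
B: Left { 0 }, Right { ∅ } ⇒ simplest 1
BR: Left { 0 }, Right { 1 } ⇒ simplest 1/2
BRB: Left { 0; 1/2 }, Right { 1 } ⇒ simplest 3/4
BRBB: Left { 0; 1/2; 3/4 }, Right { 1 } ⇒ simplest 7/8
BRBBR: Left { 0; 1/2; 3/4 }, Right { 7/8; 1 } ⇒ simplest 13/16
BRBBRR: Left { 0; 1/2; 3/4 }, Right { 13/16; 7/8; 1 } ⇒ simplest 25/32
BRBBRRR: Left { 0; 1/2; 3/4 }, Right { 25/32; 13/16; 7/8; 1 } ⇒ simplest 49/64
BRBBRRRR: Left { 0; 1/2; 3/4 }, Right { 49/64; 25/32; 13/16; 7/8; 1 } ⇒ simplest 97/128
BRBBRRRRR: Left { 0; 1/2; 3/4 }, Right { 97/128; 49/64; 25/32; 13/16; 7/8; 1 } ⇒ simplest 193/256
BRBBRRRRRR: Left { 0; 1/2; 3/4 }, Right { 193/256; 97/128; 49/64; 25/32; 13/16; 7/8; 1 } ⇒ simplest 385/512
BRBBRRRRRRB: Left { 0; 1/2; 3/4; 385/512 }, Right { 193/256; 97/128; 49/64; 25/32; 13/16; 7/8; 1 } ⇒ simplest 771/1024
BRBBRRRRRRBR: Left { 0; 1/2; 3/4; 385/512 }, Right { 771/1024; 193/256; 97/128; 49/64; 25/32; 13/16; 7/8; 1 } ⇒ simplest 1541/2048
BRBBRRRRRRBRR: Left { 0; 1/2; 3/4; 385/512 }, Right { 1541/2048; 771/1024; 193/256; 97/128; 49/64; 25/32; 13/16; 7/8; 1 } ⇒ simplest 3081/4096
BRBBRRRRRRBRRB: Left { 0; 1/2; 3/4; 385/512; 3081/4096 }, Right { 1541/2048; 771/1024; 193/256; 97/128; 49/64; 25/32; 13/16; 7/8; 1 } ⇒ simplest 6163/8192
BRBBRRRRRRBRRBR: Left { 0; 1/2; 3/4; 385/512; 3081/4096 }, Right { 6163/8192; 1541/2048; 771/1024; 193/256; 97/128; 49/64; 25/32; 13/16; 7/8; 1 } ⇒ simplest 12325/16384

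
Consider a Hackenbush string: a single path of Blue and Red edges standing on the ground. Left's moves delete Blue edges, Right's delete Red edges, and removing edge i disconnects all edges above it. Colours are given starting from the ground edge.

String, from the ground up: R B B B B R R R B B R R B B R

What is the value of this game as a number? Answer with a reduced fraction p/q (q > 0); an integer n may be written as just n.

step 1: add R to get R; options L={ none } R={ 0 } => -1
step 2: add B to get RB; options L={ -1 } R={ 0 } => -1/2
step 3: add B to get RBB; options L={ -1; -1/2 } R={ 0 } => -1/4
step 4: add B to get RBBB; options L={ -1; -1/2; -1/4 } R={ 0 } => -1/8
step 5: add B to get RBBBB; options L={ -1; -1/2; -1/4; -1/8 } R={ 0 } => -1/16
step 6: add R to get RBBBBR; options L={ -1; -1/2; -1/4; -1/8 } R={ -1/16; 0 } => -3/32
step 7: add R to get RBBBBRR; options L={ -1; -1/2; -1/4; -1/8 } R={ -3/32; -1/16; 0 } => -7/64
step 8: add R to get RBBBBRRR; options L={ -1; -1/2; -1/4; -1/8 } R={ -7/64; -3/32; -1/16; 0 } => -15/128
step 9: add B to get RBBBBRRRB; options L={ -1; -1/2; -1/4; -1/8; -15/128 } R={ -7/64; -3/32; -1/16; 0 } => -29/256
step 10: add B to get RBBBBRRRBB; options L={ -1; -1/2; -1/4; -1/8; -15/128; -29/256 } R={ -7/64; -3/32; -1/16; 0 } => -57/512
step 11: add R to get RBBBBRRRBBR; options L={ -1; -1/2; -1/4; -1/8; -15/128; -29/256 } R={ -57/512; -7/64; -3/32; -1/16; 0 } => -115/1024
step 12: add R to get RBBBBRRRBBRR; options L={ -1; -1/2; -1/4; -1/8; -15/128; -29/256 } R={ -115/1024; -57/512; -7/64; -3/32; -1/16; 0 } => -231/2048
step 13: add B to get RBBBBRRRBBRRB; options L={ -1; -1/2; -1/4; -1/8; -15/128; -29/256; -231/2048 } R={ -115/1024; -57/512; -7/64; -3/32; -1/16; 0 } => -461/4096
step 14: add B to get RBBBBRRRBBRRBB; options L={ -1; -1/2; -1/4; -1/8; -15/128; -29/256; -231/2048; -461/4096 } R={ -115/1024; -57/512; -7/64; -3/32; -1/16; 0 } => -921/8192
step 15: add R to get RBBBBRRRBBRRBBR; options L={ -1; -1/2; -1/4; -1/8; -15/128; -29/256; -231/2048; -461/4096 } R={ -921/8192; -115/1024; -57/512; -7/64; -3/32; -1/16; 0 } => -1843/16384

-1843/16384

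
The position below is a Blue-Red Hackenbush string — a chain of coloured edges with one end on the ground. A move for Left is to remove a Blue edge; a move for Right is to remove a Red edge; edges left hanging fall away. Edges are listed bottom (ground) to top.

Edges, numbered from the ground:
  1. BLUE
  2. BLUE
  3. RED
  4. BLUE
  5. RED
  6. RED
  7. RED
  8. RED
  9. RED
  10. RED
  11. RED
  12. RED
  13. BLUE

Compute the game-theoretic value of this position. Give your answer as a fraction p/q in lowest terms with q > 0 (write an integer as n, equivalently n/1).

val(B) = { 0 | (no moves) } => 1
val(BB) = { 0,1 | (no moves) } => 2
val(BBR) = { 0,1 | 2 } => 3/2
val(BBRB) = { 0,1,3/2 | 2 } => 7/4
val(BBRBR) = { 0,1,3/2 | 7/4,2 } => 13/8
val(BBRBRR) = { 0,1,3/2 | 13/8,7/4,2 } => 25/16
val(BBRBRRR) = { 0,1,3/2 | 25/16,13/8,7/4,2 } => 49/32
val(BBRBRRRR) = { 0,1,3/2 | 49/32,25/16,13/8,7/4,2 } => 97/64
val(BBRBRRRRR) = { 0,1,3/2 | 97/64,49/32,25/16,13/8,7/4,2 } => 193/128
val(BBRBRRRRRR) = { 0,1,3/2 | 193/128,97/64,49/32,25/16,13/8,7/4,2 } => 385/256
val(BBRBRRRRRRR) = { 0,1,3/2 | 385/256,193/128,97/64,49/32,25/16,13/8,7/4,2 } => 769/512
val(BBRBRRRRRRRR) = { 0,1,3/2 | 769/512,385/256,193/128,97/64,49/32,25/16,13/8,7/4,2 } => 1537/1024
val(BBRBRRRRRRRRB) = { 0,1,3/2,1537/1024 | 769/512,385/256,193/128,97/64,49/32,25/16,13/8,7/4,2 } => 3075/2048

3075/2048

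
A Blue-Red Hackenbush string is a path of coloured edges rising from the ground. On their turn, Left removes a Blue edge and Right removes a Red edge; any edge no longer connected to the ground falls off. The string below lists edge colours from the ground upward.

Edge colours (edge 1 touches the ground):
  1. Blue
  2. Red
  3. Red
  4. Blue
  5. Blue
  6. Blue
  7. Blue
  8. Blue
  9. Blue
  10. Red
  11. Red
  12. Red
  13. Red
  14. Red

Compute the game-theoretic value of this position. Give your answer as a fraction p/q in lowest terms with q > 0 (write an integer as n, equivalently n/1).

Build v(s[:k]) for k = 1..14, string s = Blue Red Red Blue Blue Blue Blue Blue Blue Red Red Red Red Red.
v_1 [B]  L=[0]  R=[(no moves)]  → 1
v_2 [BR]  L=[0]  R=[1]  → 1/2
v_3 [BRR]  L=[0]  R=[1/2 1]  → 1/4
v_4 [BRRB]  L=[0 1/4]  R=[1/2 1]  → 3/8
v_5 [BRRBB]  L=[0 1/4 3/8]  R=[1/2 1]  → 7/16
v_6 [BRRBBB]  L=[0 1/4 3/8 7/16]  R=[1/2 1]  → 15/32
v_7 [BRRBBBB]  L=[0 1/4 3/8 7/16 15/32]  R=[1/2 1]  → 31/64
v_8 [BRRBBBBB]  L=[0 1/4 3/8 7/16 15/32 31/64]  R=[1/2 1]  → 63/128
v_9 [BRRBBBBBB]  L=[0 1/4 3/8 7/16 15/32 31/64 63/128]  R=[1/2 1]  → 127/256
v_10 [BRRBBBBBBR]  L=[0 1/4 3/8 7/16 15/32 31/64 63/128]  R=[127/256 1/2 1]  → 253/512
v_11 [BRRBBBBBBRR]  L=[0 1/4 3/8 7/16 15/32 31/64 63/128]  R=[253/512 127/256 1/2 1]  → 505/1024
v_12 [BRRBBBBBBRRR]  L=[0 1/4 3/8 7/16 15/32 31/64 63/128]  R=[505/1024 253/512 127/256 1/2 1]  → 1009/2048
v_13 [BRRBBBBBBRRRR]  L=[0 1/4 3/8 7/16 15/32 31/64 63/128]  R=[1009/2048 505/1024 253/512 127/256 1/2 1]  → 2017/4096
v_14 [BRRBBBBBBRRRRR]  L=[0 1/4 3/8 7/16 15/32 31/64 63/128]  R=[2017/4096 1009/2048 505/1024 253/512 127/256 1/2 1]  → 4033/8192

4033/8192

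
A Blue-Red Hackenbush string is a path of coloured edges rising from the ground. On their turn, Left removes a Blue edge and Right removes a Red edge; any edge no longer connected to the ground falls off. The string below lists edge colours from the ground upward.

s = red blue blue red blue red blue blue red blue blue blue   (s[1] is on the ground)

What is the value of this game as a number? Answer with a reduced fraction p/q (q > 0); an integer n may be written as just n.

-657/2048

1 of 12 · r · max L −∞ · min R 0 gives -1
2 of 12 · rb · max L -1 · min R 0 gives -1/2
3 of 12 · rbb · max L -1/2 · min R 0 gives -1/4
4 of 12 · rbbr · max L -1/2 · min R -1/4 gives -3/8
5 of 12 · rbbrb · max L -3/8 · min R -1/4 gives -5/16
6 of 12 · rbbrbr · max L -3/8 · min R -5/16 gives -11/32
7 of 12 · rbbrbrb · max L -11/32 · min R -5/16 gives -21/64
8 of 12 · rbbrbrbb · max L -21/64 · min R -5/16 gives -41/128
9 of 12 · rbbrbrbbr · max L -21/64 · min R -41/128 gives -83/256
10 of 12 · rbbrbrbbrb · max L -83/256 · min R -41/128 gives -165/512
11 of 12 · rbbrbrbbrbb · max L -165/512 · min R -41/128 gives -329/1024
12 of 12 · rbbrbrbbrbbb · max L -329/1024 · min R -41/128 gives -657/2048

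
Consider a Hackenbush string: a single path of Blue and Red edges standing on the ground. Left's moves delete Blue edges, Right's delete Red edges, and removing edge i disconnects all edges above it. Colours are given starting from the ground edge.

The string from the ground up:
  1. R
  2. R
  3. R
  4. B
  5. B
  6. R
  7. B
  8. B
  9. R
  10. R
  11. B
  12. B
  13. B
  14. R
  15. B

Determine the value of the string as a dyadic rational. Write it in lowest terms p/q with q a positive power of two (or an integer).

step 1: add R to get R; options L={ (no moves) } R={ 0 } → -1
step 2: add R to get RR; options L={ (no moves) } R={ -1,0 } → -2
step 3: add R to get RRR; options L={ (no moves) } R={ -2,-1,0 } → -3
step 4: add B to get RRRB; options L={ -3 } R={ -2,-1,0 } → -5/2
step 5: add B to get RRRBB; options L={ -3,-5/2 } R={ -2,-1,0 } → -9/4
step 6: add R to get RRRBBR; options L={ -3,-5/2 } R={ -9/4,-2,-1,0 } → -19/8
step 7: add B to get RRRBBRB; options L={ -3,-5/2,-19/8 } R={ -9/4,-2,-1,0 } → -37/16
step 8: add B to get RRRBBRBB; options L={ -3,-5/2,-19/8,-37/16 } R={ -9/4,-2,-1,0 } → -73/32
step 9: add R to get RRRBBRBBR; options L={ -3,-5/2,-19/8,-37/16 } R={ -73/32,-9/4,-2,-1,0 } → -147/64
step 10: add R to get RRRBBRBBRR; options L={ -3,-5/2,-19/8,-37/16 } R={ -147/64,-73/32,-9/4,-2,-1,0 } → -295/128
step 11: add B to get RRRBBRBBRRB; options L={ -3,-5/2,-19/8,-37/16,-295/128 } R={ -147/64,-73/32,-9/4,-2,-1,0 } → -589/256
step 12: add B to get RRRBBRBBRRBB; options L={ -3,-5/2,-19/8,-37/16,-295/128,-589/256 } R={ -147/64,-73/32,-9/4,-2,-1,0 } → -1177/512
step 13: add B to get RRRBBRBBRRBBB; options L={ -3,-5/2,-19/8,-37/16,-295/128,-589/256,-1177/512 } R={ -147/64,-73/32,-9/4,-2,-1,0 } → -2353/1024
step 14: add R to get RRRBBRBBRRBBBR; options L={ -3,-5/2,-19/8,-37/16,-295/128,-589/256,-1177/512 } R={ -2353/1024,-147/64,-73/32,-9/4,-2,-1,0 } → -4707/2048
step 15: add B to get RRRBBRBBRRBBBRB; options L={ -3,-5/2,-19/8,-37/16,-295/128,-589/256,-1177/512,-4707/2048 } R={ -2353/1024,-147/64,-73/32,-9/4,-2,-1,0 } → -9413/4096

-9413/4096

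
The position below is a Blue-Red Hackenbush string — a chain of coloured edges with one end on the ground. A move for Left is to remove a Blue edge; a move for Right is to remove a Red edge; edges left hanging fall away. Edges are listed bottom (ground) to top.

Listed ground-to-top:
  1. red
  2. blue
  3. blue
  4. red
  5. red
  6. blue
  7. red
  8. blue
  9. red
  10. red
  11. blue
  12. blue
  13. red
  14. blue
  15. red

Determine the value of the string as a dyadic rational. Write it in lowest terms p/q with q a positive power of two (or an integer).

-6859/16384

Recurse on prefixes of the 15-edge string red blue blue red red blue red blue red red blue blue red blue red:
value_1 [r]  L=[(no moves)]  R=[0]  so -1
value_2 [rb]  L=[-1]  R=[0]  so -1/2
value_3 [rbb]  L=[-1, -1/2]  R=[0]  so -1/4
value_4 [rbbr]  L=[-1, -1/2]  R=[-1/4, 0]  so -3/8
value_5 [rbbrr]  L=[-1, -1/2]  R=[-3/8, -1/4, 0]  so -7/16
value_6 [rbbrrb]  L=[-1, -1/2, -7/16]  R=[-3/8, -1/4, 0]  so -13/32
value_7 [rbbrrbr]  L=[-1, -1/2, -7/16]  R=[-13/32, -3/8, -1/4, 0]  so -27/64
value_8 [rbbrrbrb]  L=[-1, -1/2, -7/16, -27/64]  R=[-13/32, -3/8, -1/4, 0]  so -53/128
value_9 [rbbrrbrbr]  L=[-1, -1/2, -7/16, -27/64]  R=[-53/128, -13/32, -3/8, -1/4, 0]  so -107/256
value_10 [rbbrrbrbrr]  L=[-1, -1/2, -7/16, -27/64]  R=[-107/256, -53/128, -13/32, -3/8, -1/4, 0]  so -215/512
value_11 [rbbrrbrbrrb]  L=[-1, -1/2, -7/16, -27/64, -215/512]  R=[-107/256, -53/128, -13/32, -3/8, -1/4, 0]  so -429/1024
value_12 [rbbrrbrbrrbb]  L=[-1, -1/2, -7/16, -27/64, -215/512, -429/1024]  R=[-107/256, -53/128, -13/32, -3/8, -1/4, 0]  so -857/2048
value_13 [rbbrrbrbrrbbr]  L=[-1, -1/2, -7/16, -27/64, -215/512, -429/1024]  R=[-857/2048, -107/256, -53/128, -13/32, -3/8, -1/4, 0]  so -1715/4096
value_14 [rbbrrbrbrrbbrb]  L=[-1, -1/2, -7/16, -27/64, -215/512, -429/1024, -1715/4096]  R=[-857/2048, -107/256, -53/128, -13/32, -3/8, -1/4, 0]  so -3429/8192
value_15 [rbbrrbrbrrbbrbr]  L=[-1, -1/2, -7/16, -27/64, -215/512, -429/1024, -1715/4096]  R=[-3429/8192, -857/2048, -107/256, -53/128, -13/32, -3/8, -1/4, 0]  so -6859/16384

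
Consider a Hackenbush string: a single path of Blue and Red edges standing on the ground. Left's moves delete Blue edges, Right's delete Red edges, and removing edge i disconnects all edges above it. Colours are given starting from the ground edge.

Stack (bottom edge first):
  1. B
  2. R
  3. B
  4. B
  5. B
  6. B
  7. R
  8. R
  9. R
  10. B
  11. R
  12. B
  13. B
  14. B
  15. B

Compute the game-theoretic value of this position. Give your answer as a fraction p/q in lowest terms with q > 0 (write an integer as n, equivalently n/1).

15455/16384

Build g(s[:k]) for k = 1..15, string s = B R B B B B R R R B R B B B B.
g_1 [B]  L=[0]  R=[none]  so 1
g_2 [BR]  L=[0]  R=[1]  so 1/2
g_3 [BRB]  L=[0 1/2]  R=[1]  so 3/4
g_4 [BRBB]  L=[0 1/2 3/4]  R=[1]  so 7/8
g_5 [BRBBB]  L=[0 1/2 3/4 7/8]  R=[1]  so 15/16
g_6 [BRBBBB]  L=[0 1/2 3/4 7/8 15/16]  R=[1]  so 31/32
g_7 [BRBBBBR]  L=[0 1/2 3/4 7/8 15/16]  R=[31/32 1]  so 61/64
g_8 [BRBBBBRR]  L=[0 1/2 3/4 7/8 15/16]  R=[61/64 31/32 1]  so 121/128
g_9 [BRBBBBRRR]  L=[0 1/2 3/4 7/8 15/16]  R=[121/128 61/64 31/32 1]  so 241/256
g_10 [BRBBBBRRRB]  L=[0 1/2 3/4 7/8 15/16 241/256]  R=[121/128 61/64 31/32 1]  so 483/512
g_11 [BRBBBBRRRBR]  L=[0 1/2 3/4 7/8 15/16 241/256]  R=[483/512 121/128 61/64 31/32 1]  so 965/1024
g_12 [BRBBBBRRRBRB]  L=[0 1/2 3/4 7/8 15/16 241/256 965/1024]  R=[483/512 121/128 61/64 31/32 1]  so 1931/2048
g_13 [BRBBBBRRRBRBB]  L=[0 1/2 3/4 7/8 15/16 241/256 965/1024 1931/2048]  R=[483/512 121/128 61/64 31/32 1]  so 3863/4096
g_14 [BRBBBBRRRBRBBB]  L=[0 1/2 3/4 7/8 15/16 241/256 965/1024 1931/2048 3863/4096]  R=[483/512 121/128 61/64 31/32 1]  so 7727/8192
g_15 [BRBBBBRRRBRBBBB]  L=[0 1/2 3/4 7/8 15/16 241/256 965/1024 1931/2048 3863/4096 7727/8192]  R=[483/512 121/128 61/64 31/32 1]  so 15455/16384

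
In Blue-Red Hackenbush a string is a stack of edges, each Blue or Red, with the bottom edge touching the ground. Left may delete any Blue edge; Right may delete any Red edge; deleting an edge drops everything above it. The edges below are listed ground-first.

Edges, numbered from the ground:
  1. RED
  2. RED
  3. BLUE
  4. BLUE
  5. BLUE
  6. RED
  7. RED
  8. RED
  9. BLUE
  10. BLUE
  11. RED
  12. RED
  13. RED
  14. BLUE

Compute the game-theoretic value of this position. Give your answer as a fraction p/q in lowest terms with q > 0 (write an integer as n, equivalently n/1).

Recurse on prefixes of the 14-edge string RED RED BLUE BLUE BLUE RED RED RED BLUE BLUE RED RED RED BLUE:
v_1 [R]  L=[none]  R=[0]  = -1
v_2 [RR]  L=[none]  R=[-1,0]  = -2
v_3 [RRB]  L=[-2]  R=[-1,0]  = -3/2
v_4 [RRBB]  L=[-2,-3/2]  R=[-1,0]  = -5/4
v_5 [RRBBB]  L=[-2,-3/2,-5/4]  R=[-1,0]  = -9/8
v_6 [RRBBBR]  L=[-2,-3/2,-5/4]  R=[-9/8,-1,0]  = -19/16
v_7 [RRBBBRR]  L=[-2,-3/2,-5/4]  R=[-19/16,-9/8,-1,0]  = -39/32
v_8 [RRBBBRRR]  L=[-2,-3/2,-5/4]  R=[-39/32,-19/16,-9/8,-1,0]  = -79/64
v_9 [RRBBBRRRB]  L=[-2,-3/2,-5/4,-79/64]  R=[-39/32,-19/16,-9/8,-1,0]  = -157/128
v_10 [RRBBBRRRBB]  L=[-2,-3/2,-5/4,-79/64,-157/128]  R=[-39/32,-19/16,-9/8,-1,0]  = -313/256
v_11 [RRBBBRRRBBR]  L=[-2,-3/2,-5/4,-79/64,-157/128]  R=[-313/256,-39/32,-19/16,-9/8,-1,0]  = -627/512
v_12 [RRBBBRRRBBRR]  L=[-2,-3/2,-5/4,-79/64,-157/128]  R=[-627/512,-313/256,-39/32,-19/16,-9/8,-1,0]  = -1255/1024
v_13 [RRBBBRRRBBRRR]  L=[-2,-3/2,-5/4,-79/64,-157/128]  R=[-1255/1024,-627/512,-313/256,-39/32,-19/16,-9/8,-1,0]  = -2511/2048
v_14 [RRBBBRRRBBRRRB]  L=[-2,-3/2,-5/4,-79/64,-157/128,-2511/2048]  R=[-1255/1024,-627/512,-313/256,-39/32,-19/16,-9/8,-1,0]  = -5021/4096

-5021/4096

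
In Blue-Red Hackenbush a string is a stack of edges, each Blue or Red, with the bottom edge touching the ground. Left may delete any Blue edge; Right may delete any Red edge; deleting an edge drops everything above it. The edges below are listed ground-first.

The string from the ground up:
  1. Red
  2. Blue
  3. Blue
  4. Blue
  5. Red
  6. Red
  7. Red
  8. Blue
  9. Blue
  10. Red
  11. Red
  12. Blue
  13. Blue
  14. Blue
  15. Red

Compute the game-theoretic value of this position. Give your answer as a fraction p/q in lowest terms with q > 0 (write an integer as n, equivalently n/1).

-3683/16384

Build v(s[:k]) for k = 1..15, string s = Red Blue Blue Blue Red Red Red Blue Blue Red Red Blue Blue Blue Red.
v_1 [R]  L=[]  R=[0]  gives -1
v_2 [RB]  L=[-1]  R=[0]  gives -1/2
v_3 [RBB]  L=[-1 -1/2]  R=[0]  gives -1/4
v_4 [RBBB]  L=[-1 -1/2 -1/4]  R=[0]  gives -1/8
v_5 [RBBBR]  L=[-1 -1/2 -1/4]  R=[-1/8 0]  gives -3/16
v_6 [RBBBRR]  L=[-1 -1/2 -1/4]  R=[-3/16 -1/8 0]  gives -7/32
v_7 [RBBBRRR]  L=[-1 -1/2 -1/4]  R=[-7/32 -3/16 -1/8 0]  gives -15/64
v_8 [RBBBRRRB]  L=[-1 -1/2 -1/4 -15/64]  R=[-7/32 -3/16 -1/8 0]  gives -29/128
v_9 [RBBBRRRBB]  L=[-1 -1/2 -1/4 -15/64 -29/128]  R=[-7/32 -3/16 -1/8 0]  gives -57/256
v_10 [RBBBRRRBBR]  L=[-1 -1/2 -1/4 -15/64 -29/128]  R=[-57/256 -7/32 -3/16 -1/8 0]  gives -115/512
v_11 [RBBBRRRBBRR]  L=[-1 -1/2 -1/4 -15/64 -29/128]  R=[-115/512 -57/256 -7/32 -3/16 -1/8 0]  gives -231/1024
v_12 [RBBBRRRBBRRB]  L=[-1 -1/2 -1/4 -15/64 -29/128 -231/1024]  R=[-115/512 -57/256 -7/32 -3/16 -1/8 0]  gives -461/2048
v_13 [RBBBRRRBBRRBB]  L=[-1 -1/2 -1/4 -15/64 -29/128 -231/1024 -461/2048]  R=[-115/512 -57/256 -7/32 -3/16 -1/8 0]  gives -921/4096
v_14 [RBBBRRRBBRRBBB]  L=[-1 -1/2 -1/4 -15/64 -29/128 -231/1024 -461/2048 -921/4096]  R=[-115/512 -57/256 -7/32 -3/16 -1/8 0]  gives -1841/8192
v_15 [RBBBRRRBBRRBBBR]  L=[-1 -1/2 -1/4 -15/64 -29/128 -231/1024 -461/2048 -921/4096]  R=[-1841/8192 -115/512 -57/256 -7/32 -3/16 -1/8 0]  gives -3683/16384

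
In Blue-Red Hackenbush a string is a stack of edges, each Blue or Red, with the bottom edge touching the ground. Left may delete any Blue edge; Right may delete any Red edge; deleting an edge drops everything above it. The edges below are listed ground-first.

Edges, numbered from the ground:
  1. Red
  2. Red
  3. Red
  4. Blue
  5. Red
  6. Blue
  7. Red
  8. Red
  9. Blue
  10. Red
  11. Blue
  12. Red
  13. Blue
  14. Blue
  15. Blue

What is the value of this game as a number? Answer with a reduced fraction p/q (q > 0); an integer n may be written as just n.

Prefix values for Red Red Red Blue Red Blue Red Red Blue Red Blue Red Blue Blue Blue via {L|R} + simplicity:
step 1: add Red to get R; options L={ · } R={ 0 } = -1
step 2: add Red to get RR; options L={ · } R={ -1, 0 } = -2
step 3: add Red to get RRR; options L={ · } R={ -2, -1, 0 } = -3
step 4: add Blue to get RRRB; options L={ -3 } R={ -2, -1, 0 } = -5/2
step 5: add Red to get RRRBR; options L={ -3 } R={ -5/2, -2, -1, 0 } = -11/4
step 6: add Blue to get RRRBRB; options L={ -3, -11/4 } R={ -5/2, -2, -1, 0 } = -21/8
step 7: add Red to get RRRBRBR; options L={ -3, -11/4 } R={ -21/8, -5/2, -2, -1, 0 } = -43/16
step 8: add Red to get RRRBRBRR; options L={ -3, -11/4 } R={ -43/16, -21/8, -5/2, -2, -1, 0 } = -87/32
step 9: add Blue to get RRRBRBRRB; options L={ -3, -11/4, -87/32 } R={ -43/16, -21/8, -5/2, -2, -1, 0 } = -173/64
step 10: add Red to get RRRBRBRRBR; options L={ -3, -11/4, -87/32 } R={ -173/64, -43/16, -21/8, -5/2, -2, -1, 0 } = -347/128
step 11: add Blue to get RRRBRBRRBRB; options L={ -3, -11/4, -87/32, -347/128 } R={ -173/64, -43/16, -21/8, -5/2, -2, -1, 0 } = -693/256
step 12: add Red to get RRRBRBRRBRBR; options L={ -3, -11/4, -87/32, -347/128 } R={ -693/256, -173/64, -43/16, -21/8, -5/2, -2, -1, 0 } = -1387/512
step 13: add Blue to get RRRBRBRRBRBRB; options L={ -3, -11/4, -87/32, -347/128, -1387/512 } R={ -693/256, -173/64, -43/16, -21/8, -5/2, -2, -1, 0 } = -2773/1024
step 14: add Blue to get RRRBRBRRBRBRBB; options L={ -3, -11/4, -87/32, -347/128, -1387/512, -2773/1024 } R={ -693/256, -173/64, -43/16, -21/8, -5/2, -2, -1, 0 } = -5545/2048
step 15: add Blue to get RRRBRBRRBRBRBBB; options L={ -3, -11/4, -87/32, -347/128, -1387/512, -2773/1024, -5545/2048 } R={ -693/256, -173/64, -43/16, -21/8, -5/2, -2, -1, 0 } = -11089/4096

-11089/4096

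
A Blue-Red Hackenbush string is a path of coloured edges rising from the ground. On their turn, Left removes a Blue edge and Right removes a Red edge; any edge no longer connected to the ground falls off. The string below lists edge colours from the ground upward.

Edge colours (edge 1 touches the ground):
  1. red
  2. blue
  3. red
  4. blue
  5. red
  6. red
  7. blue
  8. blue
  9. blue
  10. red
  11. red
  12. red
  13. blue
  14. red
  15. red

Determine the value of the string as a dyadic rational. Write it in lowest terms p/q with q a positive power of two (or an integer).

1 of 15 · r · max L −∞ · min R 0 => -1
2 of 15 · rb · max L -1 · min R 0 => -1/2
3 of 15 · rbr · max L -1 · min R -1/2 => -3/4
4 of 15 · rbrb · max L -3/4 · min R -1/2 => -5/8
5 of 15 · rbrbr · max L -3/4 · min R -5/8 => -11/16
6 of 15 · rbrbrr · max L -3/4 · min R -11/16 => -23/32
7 of 15 · rbrbrrb · max L -23/32 · min R -11/16 => -45/64
8 of 15 · rbrbrrbb · max L -45/64 · min R -11/16 => -89/128
9 of 15 · rbrbrrbbb · max L -89/128 · min R -11/16 => -177/256
10 of 15 · rbrbrrbbbr · max L -89/128 · min R -177/256 => -355/512
11 of 15 · rbrbrrbbbrr · max L -89/128 · min R -355/512 => -711/1024
12 of 15 · rbrbrrbbbrrr · max L -89/128 · min R -711/1024 => -1423/2048
13 of 15 · rbrbrrbbbrrrb · max L -1423/2048 · min R -711/1024 => -2845/4096
14 of 15 · rbrbrrbbbrrrbr · max L -1423/2048 · min R -2845/4096 => -5691/8192
15 of 15 · rbrbrrbbbrrrbrr · max L -1423/2048 · min R -5691/8192 => -11383/16384

-11383/16384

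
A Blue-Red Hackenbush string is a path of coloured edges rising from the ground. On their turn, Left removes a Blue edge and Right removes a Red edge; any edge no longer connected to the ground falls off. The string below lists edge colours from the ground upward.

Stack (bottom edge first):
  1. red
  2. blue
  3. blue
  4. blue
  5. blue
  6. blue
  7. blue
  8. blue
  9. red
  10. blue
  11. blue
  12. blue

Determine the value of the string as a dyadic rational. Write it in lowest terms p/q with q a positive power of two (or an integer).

val(r) = { (no moves) | 0 } => -1
val(rb) = { -1 | 0 } => -1/2
val(rbb) = { -1 -1/2 | 0 } => -1/4
val(rbbb) = { -1 -1/2 -1/4 | 0 } => -1/8
val(rbbbb) = { -1 -1/2 -1/4 -1/8 | 0 } => -1/16
val(rbbbbb) = { -1 -1/2 -1/4 -1/8 -1/16 | 0 } => -1/32
val(rbbbbbb) = { -1 -1/2 -1/4 -1/8 -1/16 -1/32 | 0 } => -1/64
val(rbbbbbbb) = { -1 -1/2 -1/4 -1/8 -1/16 -1/32 -1/64 | 0 } => -1/128
val(rbbbbbbbr) = { -1 -1/2 -1/4 -1/8 -1/16 -1/32 -1/64 | -1/128 0 } => -3/256
val(rbbbbbbbrb) = { -1 -1/2 -1/4 -1/8 -1/16 -1/32 -1/64 -3/256 | -1/128 0 } => -5/512
val(rbbbbbbbrbb) = { -1 -1/2 -1/4 -1/8 -1/16 -1/32 -1/64 -3/256 -5/512 | -1/128 0 } => -9/1024
val(rbbbbbbbrbbb) = { -1 -1/2 -1/4 -1/8 -1/16 -1/32 -1/64 -3/256 -5/512 -9/1024 | -1/128 0 } => -17/2048

-17/2048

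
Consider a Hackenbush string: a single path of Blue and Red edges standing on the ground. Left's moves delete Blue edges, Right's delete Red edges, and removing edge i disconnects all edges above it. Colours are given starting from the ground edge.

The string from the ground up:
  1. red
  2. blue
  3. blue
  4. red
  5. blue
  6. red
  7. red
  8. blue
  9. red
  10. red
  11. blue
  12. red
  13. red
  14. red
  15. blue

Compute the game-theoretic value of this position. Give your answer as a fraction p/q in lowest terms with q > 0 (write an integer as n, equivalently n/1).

-5853/16384

edge 1 of 15 (red): { — | 0 } so -1
edge 2 of 15 (blue): { -1 | 0 } so -1/2
edge 3 of 15 (blue): { -1, -1/2 | 0 } so -1/4
edge 4 of 15 (red): { -1, -1/2 | -1/4, 0 } so -3/8
edge 5 of 15 (blue): { -1, -1/2, -3/8 | -1/4, 0 } so -5/16
edge 6 of 15 (red): { -1, -1/2, -3/8 | -5/16, -1/4, 0 } so -11/32
edge 7 of 15 (red): { -1, -1/2, -3/8 | -11/32, -5/16, -1/4, 0 } so -23/64
edge 8 of 15 (blue): { -1, -1/2, -3/8, -23/64 | -11/32, -5/16, -1/4, 0 } so -45/128
edge 9 of 15 (red): { -1, -1/2, -3/8, -23/64 | -45/128, -11/32, -5/16, -1/4, 0 } so -91/256
edge 10 of 15 (red): { -1, -1/2, -3/8, -23/64 | -91/256, -45/128, -11/32, -5/16, -1/4, 0 } so -183/512
edge 11 of 15 (blue): { -1, -1/2, -3/8, -23/64, -183/512 | -91/256, -45/128, -11/32, -5/16, -1/4, 0 } so -365/1024
edge 12 of 15 (red): { -1, -1/2, -3/8, -23/64, -183/512 | -365/1024, -91/256, -45/128, -11/32, -5/16, -1/4, 0 } so -731/2048
edge 13 of 15 (red): { -1, -1/2, -3/8, -23/64, -183/512 | -731/2048, -365/1024, -91/256, -45/128, -11/32, -5/16, -1/4, 0 } so -1463/4096
edge 14 of 15 (red): { -1, -1/2, -3/8, -23/64, -183/512 | -1463/4096, -731/2048, -365/1024, -91/256, -45/128, -11/32, -5/16, -1/4, 0 } so -2927/8192
edge 15 of 15 (blue): { -1, -1/2, -3/8, -23/64, -183/512, -2927/8192 | -1463/4096, -731/2048, -365/1024, -91/256, -45/128, -11/32, -5/16, -1/4, 0 } so -5853/16384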